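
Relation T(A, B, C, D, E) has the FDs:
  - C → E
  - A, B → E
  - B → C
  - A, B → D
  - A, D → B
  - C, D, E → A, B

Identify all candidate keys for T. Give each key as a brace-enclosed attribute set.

{A, B}, {A, D}, {B, D}, {C, D}

{A, B}⁺ = {A, B, C, D, E} — all of the relation — so {A, B} is a candidate key.
{A, D}⁺ = {A, B, C, D, E} — all of the relation — so {A, D} is a candidate key.
{B, D}⁺ = {A, B, C, D, E} — all of the relation — so {B, D} is a candidate key.
{C, D}⁺ = {A, B, C, D, E} — all of the relation — so {C, D} is a candidate key.
No proper subset of any of these is a key, and no other minimal superkey exists.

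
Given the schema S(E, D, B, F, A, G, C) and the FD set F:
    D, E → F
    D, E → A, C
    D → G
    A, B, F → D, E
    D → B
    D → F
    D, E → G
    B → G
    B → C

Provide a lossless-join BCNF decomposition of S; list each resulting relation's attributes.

Candidate keys of the original relation: {A, B, F}, {A, D}, {D, E}.
Within {A, B, C, D, E, F, G}: {D}⁺ ∩ {A, B, C, D, E, F, G} = {B, C, D, F, G}, not the whole set, so D → B, C, F, G violates BCNF; decompose into {B, C, D, F, G} and {A, D, E}.
Within {B, C, D, F, G}: {B}⁺ ∩ {B, C, D, F, G} = {B, C, G}, not the whole set, so B → C, G violates BCNF; decompose into {B, C, G} and {B, D, F}.
{B, C, G} has no BCNF violation.
{B, D, F} has no BCNF violation.
{A, D, E} has no BCNF violation.

{A, D, E}; {B, C, G}; {B, D, F}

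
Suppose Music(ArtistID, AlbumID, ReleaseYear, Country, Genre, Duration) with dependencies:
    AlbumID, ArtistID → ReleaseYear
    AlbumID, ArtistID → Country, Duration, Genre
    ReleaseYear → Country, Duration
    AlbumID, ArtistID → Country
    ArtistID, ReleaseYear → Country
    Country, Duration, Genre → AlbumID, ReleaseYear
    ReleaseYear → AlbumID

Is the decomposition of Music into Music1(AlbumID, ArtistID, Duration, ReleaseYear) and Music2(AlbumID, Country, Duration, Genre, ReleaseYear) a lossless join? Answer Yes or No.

Music1 ∩ Music2 = {AlbumID, Duration, ReleaseYear}; its closure under F is {AlbumID, Country, Duration, ReleaseYear}.
Neither Music1 nor Music2 is contained in that closure, so the decomposition is lossy.

No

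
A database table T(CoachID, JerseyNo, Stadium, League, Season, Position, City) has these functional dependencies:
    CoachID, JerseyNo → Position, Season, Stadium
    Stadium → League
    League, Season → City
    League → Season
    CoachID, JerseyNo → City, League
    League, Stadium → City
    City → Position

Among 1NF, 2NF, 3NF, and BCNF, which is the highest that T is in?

2NF

Candidate key: {CoachID, JerseyNo}. Prime attributes: {CoachID, JerseyNo}.
For Stadium → League we have {Stadium}⁺ = {City, League, Position, Season, Stadium}; {Stadium} is not a superkey, so BCNF fails.
Because {League} is non-prime and the left side of Stadium → League is not a superkey, the relation is not in 3NF.
Checking every proper subset of each key, none determines a non-prime attribute — 2NF is satisfied.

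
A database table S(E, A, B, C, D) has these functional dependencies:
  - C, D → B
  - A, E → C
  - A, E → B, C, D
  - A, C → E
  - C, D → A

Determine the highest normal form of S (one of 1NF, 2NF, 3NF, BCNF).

Candidate keys: {A, C}, {A, E}, {C, D}. Prime attributes: {A, C, D, E}.
The left-hand side of every FD is a superkey, so BCNF is satisfied.

BCNF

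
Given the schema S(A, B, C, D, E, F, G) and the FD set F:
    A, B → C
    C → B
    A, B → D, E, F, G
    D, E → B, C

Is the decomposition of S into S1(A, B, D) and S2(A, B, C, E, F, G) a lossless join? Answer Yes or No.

Common attributes: {A, B}; their closure is {A, B, C, D, E, F, G}.
S1 is contained in that closure, so S1 ∩ S2 → S1 holds and the join is lossless.

Yes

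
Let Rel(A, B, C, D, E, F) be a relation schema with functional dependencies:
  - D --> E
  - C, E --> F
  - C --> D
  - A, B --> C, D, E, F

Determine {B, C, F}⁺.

{B, C, D, E, F}

Start with {B, C, F}.
C --> D applies; add {D} → now {B, C, D, F}.
D --> E applies; add {E} → now {B, C, D, E, F}.
No further FD applies.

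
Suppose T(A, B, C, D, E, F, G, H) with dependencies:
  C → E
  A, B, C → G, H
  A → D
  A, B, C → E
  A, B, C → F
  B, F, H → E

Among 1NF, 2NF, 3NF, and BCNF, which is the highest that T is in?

Candidate key: {A, B, C}. Prime attributes: {A, B, C}.
C → E: {C}⁺ = {C, E}, which is not all of the attributes, so the left side is not a superkey — BCNF is violated.
C → E determines the non-prime attribute {E} from a non-superkey — 3NF is violated.
The proper key subset {A} of {A, B, C} determines non-prime {D}, so the relation is not even in 2NF.

1NF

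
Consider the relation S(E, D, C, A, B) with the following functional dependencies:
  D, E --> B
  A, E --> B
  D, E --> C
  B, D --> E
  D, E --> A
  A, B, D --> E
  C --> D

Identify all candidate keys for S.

{B, C}⁺ = {A, B, C, D, E}, which is every attribute, so {B, C} is a candidate key.
{B, D}⁺ = {A, B, C, D, E}, which is every attribute, so {B, D} is a candidate key.
{C, E}⁺ = {A, B, C, D, E}, which is every attribute, so {C, E} is a candidate key.
{D, E}⁺ = {A, B, C, D, E}, which is every attribute, so {D, E} is a candidate key.
Any other superkey properly contains one of these, so there are no further candidate keys.

{B, C}, {B, D}, {C, E}, {D, E}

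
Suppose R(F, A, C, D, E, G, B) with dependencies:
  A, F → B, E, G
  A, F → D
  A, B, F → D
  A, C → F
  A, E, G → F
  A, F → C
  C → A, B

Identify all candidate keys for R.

{A, E, G}, {A, F}, {C}

{C}⁺ = {A, B, C, D, E, F, G} — all of the relation — so {C} is a candidate key.
{A, F}⁺ = {A, B, C, D, E, F, G} — all of the relation — so {A, F} is a candidate key.
{A, E, G}⁺ = {A, B, C, D, E, F, G} — all of the relation — so {A, E, G} is a candidate key.
Any other superkey properly contains one of these, so there are no further candidate keys.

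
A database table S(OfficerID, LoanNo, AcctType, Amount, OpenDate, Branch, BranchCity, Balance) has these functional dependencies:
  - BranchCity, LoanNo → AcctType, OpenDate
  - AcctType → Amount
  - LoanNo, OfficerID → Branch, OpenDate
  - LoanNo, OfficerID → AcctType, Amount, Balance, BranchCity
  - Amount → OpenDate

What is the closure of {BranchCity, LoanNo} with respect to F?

Start with {BranchCity, LoanNo}.
BranchCity, LoanNo → AcctType, OpenDate applies; add {AcctType, OpenDate} → now {AcctType, BranchCity, LoanNo, OpenDate}.
AcctType → Amount applies; add {Amount} → now {AcctType, Amount, BranchCity, LoanNo, OpenDate}.
No further FD applies.

{AcctType, Amount, BranchCity, LoanNo, OpenDate}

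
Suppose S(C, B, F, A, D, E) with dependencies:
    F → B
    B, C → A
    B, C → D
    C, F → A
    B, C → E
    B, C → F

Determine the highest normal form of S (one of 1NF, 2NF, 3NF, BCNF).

Candidate keys: {B, C}, {C, F}. Prime attributes: {B, C, F}.
F → B: {F}⁺ = {B, F}, which is not all of the attributes, so the left side is not a superkey — BCNF is violated.
Since {B} ⊆ prime attributes and every other non-superkey FD also has a prime right side, the schema is in 3NF.

3NF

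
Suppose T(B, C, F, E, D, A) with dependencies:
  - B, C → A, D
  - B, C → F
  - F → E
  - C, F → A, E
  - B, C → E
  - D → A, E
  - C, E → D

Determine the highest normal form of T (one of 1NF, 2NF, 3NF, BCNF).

Candidate key: {B, C}. Prime attributes: {B, C}.
F → E: {F}⁺ = {E, F}, which is not all of the attributes, so the left side is not a superkey — BCNF is violated.
F → E has non-prime {E} on the right and a non-superkey on the left, so 3NF fails.
No proper subset of a key has a non-prime attribute in its closure, so there is no partial dependency; 2NF holds.

2NF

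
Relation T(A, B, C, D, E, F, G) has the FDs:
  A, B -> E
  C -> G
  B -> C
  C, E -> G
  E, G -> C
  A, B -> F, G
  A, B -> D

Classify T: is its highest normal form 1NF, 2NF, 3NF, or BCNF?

1NF

Candidate key: {A, B}. Prime attributes: {A, B}.
C -> G breaks BCNF: {C}⁺ = {C, G}, so {C} is not a superkey.
Because {G} is non-prime and the left side of C -> G is not a superkey, the relation is not in 3NF.
Since {B} ⊂ {A, B} and {B}⁺ ⊇ {C, G} with {C, G} non-prime, there is a partial dependency; 2NF fails.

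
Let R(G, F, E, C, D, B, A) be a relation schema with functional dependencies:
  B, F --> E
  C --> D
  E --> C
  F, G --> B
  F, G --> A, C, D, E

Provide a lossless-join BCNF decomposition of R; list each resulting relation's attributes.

Candidate key of the original relation: {F, G}.
Within {A, B, C, D, E, F, G}: {B, F}⁺ ∩ {A, B, C, D, E, F, G} = {B, C, D, E, F}, not the whole set, so B, F --> C, D, E violates BCNF; decompose into {B, C, D, E, F} and {A, B, F, G}.
Within {B, C, D, E, F}: {C}⁺ ∩ {B, C, D, E, F} = {C, D}, not the whole set, so C --> D violates BCNF; decompose into {C, D} and {B, C, E, F}.
{C, D}: every determinant is a superkey — BCNF.
Within {B, C, E, F}: {E}⁺ ∩ {B, C, E, F} = {C, E}, not the whole set, so E --> C violates BCNF; decompose into {C, E} and {B, E, F}.
{C, E}: every determinant is a superkey — BCNF.
{B, E, F}: every determinant is a superkey — BCNF.
{A, B, F, G}: every determinant is a superkey — BCNF.

{A, B, F, G}; {B, E, F}; {C, D}; {C, E}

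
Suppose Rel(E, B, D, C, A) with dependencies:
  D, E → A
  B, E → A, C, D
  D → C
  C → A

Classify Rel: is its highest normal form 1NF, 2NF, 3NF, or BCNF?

2NF

Candidate key: {B, E}. Prime attributes: {B, E}.
For D, E → A we have {D, E}⁺ = {A, C, D, E}; {D, E} is not a superkey, so BCNF fails.
D, E → A has non-prime {A} on the right and a non-superkey on the left, so 3NF fails.
No proper subset of a key has a non-prime attribute in its closure, so there is no partial dependency; 2NF holds.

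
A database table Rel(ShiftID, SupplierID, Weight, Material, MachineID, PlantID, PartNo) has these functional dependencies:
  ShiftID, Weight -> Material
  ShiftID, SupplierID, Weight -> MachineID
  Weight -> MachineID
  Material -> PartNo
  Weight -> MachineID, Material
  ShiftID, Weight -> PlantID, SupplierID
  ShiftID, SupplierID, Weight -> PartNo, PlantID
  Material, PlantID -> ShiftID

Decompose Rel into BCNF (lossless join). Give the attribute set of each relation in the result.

Candidate keys of the original relation: {PlantID, Weight}, {ShiftID, Weight}.
In {MachineID, Material, PartNo, PlantID, ShiftID, SupplierID, Weight}, {Weight} is not a superkey ({Weight}⁺ restricted to this set is {MachineID, Material, PartNo, Weight}), so split on Weight -> MachineID, Material, PartNo into {MachineID, Material, PartNo, Weight} and {PlantID, ShiftID, SupplierID, Weight}.
In {MachineID, Material, PartNo, Weight}, {Material} is not a superkey ({Material}⁺ restricted to this set is {Material, PartNo}), so split on Material -> PartNo into {Material, PartNo} and {MachineID, Material, Weight}.
{Material, PartNo} has no BCNF violation.
{MachineID, Material, Weight} has no BCNF violation.
{PlantID, ShiftID, SupplierID, Weight} has no BCNF violation.

{MachineID, Material, Weight}; {Material, PartNo}; {PlantID, ShiftID, SupplierID, Weight}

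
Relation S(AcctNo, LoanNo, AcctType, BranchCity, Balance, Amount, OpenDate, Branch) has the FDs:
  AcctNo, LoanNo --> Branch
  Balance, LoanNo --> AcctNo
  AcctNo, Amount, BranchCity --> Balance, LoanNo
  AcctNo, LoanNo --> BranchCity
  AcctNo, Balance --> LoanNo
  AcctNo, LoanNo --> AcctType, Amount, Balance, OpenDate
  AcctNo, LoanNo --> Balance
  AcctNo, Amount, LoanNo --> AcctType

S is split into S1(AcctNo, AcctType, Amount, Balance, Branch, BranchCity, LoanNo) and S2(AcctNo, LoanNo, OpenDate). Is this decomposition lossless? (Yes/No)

Yes

The shared attributes are {AcctNo, LoanNo} and {AcctNo, LoanNo}⁺ = {AcctNo, AcctType, Amount, Balance, Branch, BranchCity, LoanNo, OpenDate}.
This includes all of S1, so the common attributes are a superkey of S1 — the join is lossless.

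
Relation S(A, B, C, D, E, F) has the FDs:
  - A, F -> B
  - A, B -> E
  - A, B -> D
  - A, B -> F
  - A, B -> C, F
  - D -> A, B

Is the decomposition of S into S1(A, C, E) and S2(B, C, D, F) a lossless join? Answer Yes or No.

S1 ∩ S2 = {C}; its closure under F is {C}.
The closure covers neither S1 nor S2 entirely; the join is not lossless.

No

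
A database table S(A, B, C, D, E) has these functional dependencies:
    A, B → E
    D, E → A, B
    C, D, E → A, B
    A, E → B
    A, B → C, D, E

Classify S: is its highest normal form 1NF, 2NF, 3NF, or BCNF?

Candidate keys: {A, B}, {A, E}, {D, E}. Prime attributes: {A, B, D, E}.
Every FD has a superkey on the left, so the relation is in BCNF.

BCNF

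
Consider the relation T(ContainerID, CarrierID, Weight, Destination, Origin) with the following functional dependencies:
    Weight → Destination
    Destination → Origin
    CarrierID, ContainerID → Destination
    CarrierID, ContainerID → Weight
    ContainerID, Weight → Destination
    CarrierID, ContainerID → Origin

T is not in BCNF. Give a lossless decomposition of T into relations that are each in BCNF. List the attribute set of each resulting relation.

Candidate key of the original relation: {CarrierID, ContainerID}.
Within {CarrierID, ContainerID, Destination, Origin, Weight}: {Weight}⁺ ∩ {CarrierID, ContainerID, Destination, Origin, Weight} = {Destination, Origin, Weight}, not the whole set, so Weight → Destination, Origin violates BCNF; decompose into {Destination, Origin, Weight} and {CarrierID, ContainerID, Weight}.
Within {Destination, Origin, Weight}: {Destination}⁺ ∩ {Destination, Origin, Weight} = {Destination, Origin}, not the whole set, so Destination → Origin violates BCNF; decompose into {Destination, Origin} and {Destination, Weight}.
{Destination, Origin}: every determinant is a superkey — BCNF.
{Destination, Weight}: every determinant is a superkey — BCNF.
{CarrierID, ContainerID, Weight}: every determinant is a superkey — BCNF.

{CarrierID, ContainerID, Weight}; {Destination, Origin}; {Destination, Weight}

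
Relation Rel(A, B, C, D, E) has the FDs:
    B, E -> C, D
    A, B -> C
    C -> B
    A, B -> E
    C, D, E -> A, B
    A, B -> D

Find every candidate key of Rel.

{A, B}⁺ = {A, B, C, D, E} — all of the relation — so {A, B} is a candidate key.
{A, C}⁺ = {A, B, C, D, E} — all of the relation — so {A, C} is a candidate key.
{B, E}⁺ = {A, B, C, D, E} — all of the relation — so {B, E} is a candidate key.
{C, E}⁺ = {A, B, C, D, E} — all of the relation — so {C, E} is a candidate key.
These are minimal and exhaustive — every other superkey contains one of them.

{A, B}, {A, C}, {B, E}, {C, E}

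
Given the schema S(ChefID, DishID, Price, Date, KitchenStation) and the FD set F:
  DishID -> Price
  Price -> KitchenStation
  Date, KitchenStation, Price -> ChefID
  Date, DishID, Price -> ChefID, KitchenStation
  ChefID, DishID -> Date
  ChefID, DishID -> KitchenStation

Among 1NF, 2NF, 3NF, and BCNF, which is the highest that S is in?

Candidate keys: {ChefID, DishID}, {Date, DishID}. Prime attributes: {ChefID, Date, DishID}.
For DishID -> Price we have {DishID}⁺ = {DishID, KitchenStation, Price}; {DishID} is not a superkey, so BCNF fails.
DishID -> Price determines the non-prime attribute {Price} from a non-superkey — 3NF is violated.
The proper key subset {DishID} of {ChefID, DishID} determines non-prime {KitchenStation, Price}, so the relation is not even in 2NF.

1NF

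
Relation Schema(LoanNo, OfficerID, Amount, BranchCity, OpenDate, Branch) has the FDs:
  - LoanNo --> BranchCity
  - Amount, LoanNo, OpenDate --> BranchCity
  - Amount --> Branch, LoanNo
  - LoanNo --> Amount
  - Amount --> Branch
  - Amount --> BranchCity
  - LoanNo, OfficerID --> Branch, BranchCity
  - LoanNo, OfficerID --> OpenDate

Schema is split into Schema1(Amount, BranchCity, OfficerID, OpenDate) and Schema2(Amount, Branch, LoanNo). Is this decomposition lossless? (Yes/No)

Yes

Common attributes: {Amount}; their closure is {Amount, Branch, BranchCity, LoanNo}.
Schema2 is contained in that closure, so Schema1 ∩ Schema2 --> Schema2 holds and the join is lossless.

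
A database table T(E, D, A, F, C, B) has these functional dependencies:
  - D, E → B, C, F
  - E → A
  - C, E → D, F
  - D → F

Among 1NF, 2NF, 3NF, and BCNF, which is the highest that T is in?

Candidate keys: {C, E}, {D, E}. Prime attributes: {C, D, E}.
For E → A we have {E}⁺ = {A, E}; {E} is not a superkey, so BCNF fails.
Because {A} is non-prime and the left side of E → A is not a superkey, the relation is not in 3NF.
{E} is a proper subset of the key {C, E}, and {E}⁺ contains the non-prime attribute {A} — a partial dependency, so 2NF is violated.

1NF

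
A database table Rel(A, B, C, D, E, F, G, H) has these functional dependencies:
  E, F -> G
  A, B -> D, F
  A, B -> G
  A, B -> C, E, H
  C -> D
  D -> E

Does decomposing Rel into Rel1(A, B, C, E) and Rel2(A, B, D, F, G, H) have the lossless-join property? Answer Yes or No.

Yes

Common attributes: {A, B}; their closure is {A, B, C, D, E, F, G, H}.
Since Rel1 ⊆ {A, B, C, D, E, F, G, H}, the intersection is a superkey of Rel1; the decomposition is lossless.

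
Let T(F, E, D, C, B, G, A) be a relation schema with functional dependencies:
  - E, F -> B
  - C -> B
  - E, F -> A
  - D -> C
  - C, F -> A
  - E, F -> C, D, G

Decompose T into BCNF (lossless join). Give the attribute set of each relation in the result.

{A, D, F}; {B, C}; {C, D}; {D, E, F, G}

Candidate key of the original relation: {E, F}.
Within {A, B, C, D, E, F, G}: {C}⁺ ∩ {A, B, C, D, E, F, G} = {B, C}, not the whole set, so C -> B violates BCNF; decompose into {B, C} and {A, C, D, E, F, G}.
{B, C} has no BCNF violation.
Within {A, C, D, E, F, G}: {D}⁺ ∩ {A, C, D, E, F, G} = {C, D}, not the whole set, so D -> C violates BCNF; decompose into {C, D} and {A, D, E, F, G}.
{C, D} has no BCNF violation.
Within {A, D, E, F, G}: {D, F}⁺ ∩ {A, D, E, F, G} = {A, D, F}, not the whole set, so D, F -> A violates BCNF; decompose into {A, D, F} and {D, E, F, G}.
{A, D, F} has no BCNF violation.
{D, E, F, G} has no BCNF violation.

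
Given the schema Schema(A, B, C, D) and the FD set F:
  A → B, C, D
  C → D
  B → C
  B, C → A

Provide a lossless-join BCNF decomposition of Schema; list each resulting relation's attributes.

Candidate keys of the original relation: {A}, {B}.
Within {A, B, C, D}: {C}⁺ ∩ {A, B, C, D} = {C, D}, not the whole set, so C → D violates BCNF; decompose into {C, D} and {A, B, C}.
{C, D}: every determinant is a superkey — BCNF.
{A, B, C}: every determinant is a superkey — BCNF.

{A, B, C}; {C, D}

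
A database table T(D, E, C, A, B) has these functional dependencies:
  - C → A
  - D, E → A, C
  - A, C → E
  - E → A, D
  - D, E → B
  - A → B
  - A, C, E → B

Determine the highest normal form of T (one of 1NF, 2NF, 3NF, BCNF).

2NF

Candidate keys: {C}, {E}. Prime attributes: {C, E}.
A → B breaks BCNF: {A}⁺ = {A, B}, so {A} is not a superkey.
Because {B} is non-prime and the left side of A → B is not a superkey, the relation is not in 3NF.
With only single-attribute keys there can be no partial dependency, so 2NF holds.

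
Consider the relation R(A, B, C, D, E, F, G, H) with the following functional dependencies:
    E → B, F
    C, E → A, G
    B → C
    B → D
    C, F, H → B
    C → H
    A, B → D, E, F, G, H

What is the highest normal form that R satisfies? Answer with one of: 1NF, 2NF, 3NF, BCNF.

Candidate keys: {A, B}, {A, C, F}, {E}. Prime attributes: {A, B, C, E, F}.
B → C breaks BCNF: {B}⁺ = {B, C, D, H}, so {B} is not a superkey.
B → D determines the non-prime attribute {D} from a non-superkey — 3NF is violated.
{B} is a proper subset of the key {A, B}, and {B}⁺ contains the non-prime attributes {D, H} — a partial dependency, so 2NF is violated.

1NF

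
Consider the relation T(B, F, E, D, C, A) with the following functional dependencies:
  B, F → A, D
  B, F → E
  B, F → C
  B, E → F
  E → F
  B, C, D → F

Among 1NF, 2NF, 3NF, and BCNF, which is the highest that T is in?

3NF

Candidate keys: {B, C, D}, {B, E}, {B, F}. Prime attributes: {B, C, D, E, F}.
For E → F we have {E}⁺ = {E, F}; {E} is not a superkey, so BCNF fails.
Its right-hand attributes {F} are all prime, as are those of every other non-superkey FD — the relation is in 3NF.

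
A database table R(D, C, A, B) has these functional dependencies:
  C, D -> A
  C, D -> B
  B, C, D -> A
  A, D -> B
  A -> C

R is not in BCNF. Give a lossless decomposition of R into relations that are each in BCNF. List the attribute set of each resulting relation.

Candidate keys of the original relation: {A, D}, {C, D}.
Within {A, B, C, D}: {A}⁺ ∩ {A, B, C, D} = {A, C}, not the whole set, so A -> C violates BCNF; decompose into {A, C} and {A, B, D}.
{A, C} has no BCNF violation.
{A, B, D} has no BCNF violation.

{A, B, D}; {A, C}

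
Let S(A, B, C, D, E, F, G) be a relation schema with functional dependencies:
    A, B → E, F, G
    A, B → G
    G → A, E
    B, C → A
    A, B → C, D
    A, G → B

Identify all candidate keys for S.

{A, B}, {B, C}, {G}

{G} is a candidate key since {G}⁺ = {A, B, C, D, E, F, G} covers every attribute.
{A, B} is a candidate key since {A, B}⁺ = {A, B, C, D, E, F, G} covers every attribute.
{B, C} is a candidate key since {B, C}⁺ = {A, B, C, D, E, F, G} covers every attribute.
No proper subset of any of these is a key, and no other minimal superkey exists.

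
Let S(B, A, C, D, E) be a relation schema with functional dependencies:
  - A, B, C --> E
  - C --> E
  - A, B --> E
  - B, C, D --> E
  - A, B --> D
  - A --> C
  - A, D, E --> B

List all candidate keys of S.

{A} never appears on the right of any FD, so every key must include it.
{A, B} is a candidate key since {A, B}⁺ = {A, B, C, D, E} covers every attribute.
{A, D} is a candidate key since {A, D}⁺ = {A, B, C, D, E} covers every attribute.
These are minimal and exhaustive — every other superkey contains one of them.

{A, B}, {A, D}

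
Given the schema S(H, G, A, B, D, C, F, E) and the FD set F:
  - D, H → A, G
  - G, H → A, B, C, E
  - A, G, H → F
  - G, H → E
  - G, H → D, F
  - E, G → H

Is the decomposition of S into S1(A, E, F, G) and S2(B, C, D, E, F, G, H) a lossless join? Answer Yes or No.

S1 ∩ S2 = {E, F, G}; its closure under F is {A, B, C, D, E, F, G, H}.
S1 is contained in that closure, so S1 ∩ S2 → S1 holds and the join is lossless.

Yes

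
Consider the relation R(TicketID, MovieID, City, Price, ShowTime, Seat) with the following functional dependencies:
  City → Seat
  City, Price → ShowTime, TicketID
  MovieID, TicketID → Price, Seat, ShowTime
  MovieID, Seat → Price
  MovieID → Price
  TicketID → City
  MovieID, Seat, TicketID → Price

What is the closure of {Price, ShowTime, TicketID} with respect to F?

{City, Price, Seat, ShowTime, TicketID}

Start with {Price, ShowTime, TicketID}.
TicketID → City applies; add {City} → now {City, Price, ShowTime, TicketID}.
City → Seat applies; add {Seat} → now {City, Price, Seat, ShowTime, TicketID}.
No further FD applies.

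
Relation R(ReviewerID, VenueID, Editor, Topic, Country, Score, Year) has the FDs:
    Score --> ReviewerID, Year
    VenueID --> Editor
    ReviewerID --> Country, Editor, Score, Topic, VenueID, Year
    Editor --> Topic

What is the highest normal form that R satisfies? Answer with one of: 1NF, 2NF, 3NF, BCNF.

Candidate keys: {ReviewerID}, {Score}. Prime attributes: {ReviewerID, Score}.
For VenueID --> Editor we have {VenueID}⁺ = {Editor, Topic, VenueID}; {VenueID} is not a superkey, so BCNF fails.
VenueID --> Editor has non-prime {Editor} on the right and a non-superkey on the left, so 3NF fails.
Every candidate key is a single attribute, so no partial dependency is possible; 2NF holds.

2NF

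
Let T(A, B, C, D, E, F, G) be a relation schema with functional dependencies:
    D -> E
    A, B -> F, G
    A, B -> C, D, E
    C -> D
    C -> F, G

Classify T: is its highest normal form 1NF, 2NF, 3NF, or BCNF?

2NF

Candidate key: {A, B}. Prime attributes: {A, B}.
D -> E breaks BCNF: {D}⁺ = {D, E}, so {D} is not a superkey.
D -> E has non-prime {E} on the right and a non-superkey on the left, so 3NF fails.
No non-prime attribute depends on a proper subset of any candidate key, so 2NF holds.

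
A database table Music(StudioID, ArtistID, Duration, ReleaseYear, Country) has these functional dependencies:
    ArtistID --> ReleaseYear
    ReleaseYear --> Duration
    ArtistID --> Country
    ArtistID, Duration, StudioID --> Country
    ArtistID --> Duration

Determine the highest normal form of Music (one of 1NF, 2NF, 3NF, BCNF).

Candidate key: {ArtistID, StudioID}. Prime attributes: {ArtistID, StudioID}.
For ArtistID --> ReleaseYear we have {ArtistID}⁺ = {ArtistID, Country, Duration, ReleaseYear}; {ArtistID} is not a superkey, so BCNF fails.
ArtistID --> ReleaseYear determines the non-prime attribute {ReleaseYear} from a non-superkey — 3NF is violated.
The proper key subset {ArtistID} of {ArtistID, StudioID} determines non-prime {Country, Duration, ReleaseYear}, so the relation is not even in 2NF.

1NF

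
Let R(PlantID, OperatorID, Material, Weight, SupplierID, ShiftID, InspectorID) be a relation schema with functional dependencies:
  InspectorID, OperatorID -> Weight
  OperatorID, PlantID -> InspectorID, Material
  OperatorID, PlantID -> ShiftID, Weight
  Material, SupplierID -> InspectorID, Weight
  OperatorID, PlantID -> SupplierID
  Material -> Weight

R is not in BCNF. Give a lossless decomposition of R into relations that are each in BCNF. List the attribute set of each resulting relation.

Candidate key of the original relation: {OperatorID, PlantID}.
{InspectorID, Material, OperatorID, PlantID, ShiftID, SupplierID, Weight}: {InspectorID, OperatorID} determines {InspectorID, OperatorID, Weight} here but is not a superkey — split on InspectorID, OperatorID -> Weight, giving {InspectorID, OperatorID, Weight} and {InspectorID, Material, OperatorID, PlantID, ShiftID, SupplierID}.
{InspectorID, OperatorID, Weight} is in BCNF.
{InspectorID, Material, OperatorID, PlantID, ShiftID, SupplierID}: {Material, SupplierID} determines {InspectorID, Material, SupplierID} here but is not a superkey — split on Material, SupplierID -> InspectorID, giving {InspectorID, Material, SupplierID} and {Material, OperatorID, PlantID, ShiftID, SupplierID}.
{InspectorID, Material, SupplierID} is in BCNF.
{Material, OperatorID, PlantID, ShiftID, SupplierID} is in BCNF.

{InspectorID, Material, SupplierID}; {InspectorID, OperatorID, Weight}; {Material, OperatorID, PlantID, ShiftID, SupplierID}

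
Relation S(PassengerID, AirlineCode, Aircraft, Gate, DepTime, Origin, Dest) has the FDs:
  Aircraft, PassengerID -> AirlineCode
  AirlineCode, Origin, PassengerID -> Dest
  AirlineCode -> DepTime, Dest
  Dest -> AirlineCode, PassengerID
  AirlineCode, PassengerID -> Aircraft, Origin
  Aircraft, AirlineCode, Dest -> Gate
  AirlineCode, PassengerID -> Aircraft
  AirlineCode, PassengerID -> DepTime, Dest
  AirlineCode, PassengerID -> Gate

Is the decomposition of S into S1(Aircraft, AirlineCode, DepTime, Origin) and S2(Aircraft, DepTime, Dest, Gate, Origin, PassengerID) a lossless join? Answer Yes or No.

No

S1 ∩ S2 = {Aircraft, DepTime, Origin}; its closure under F is {Aircraft, DepTime, Origin}.
S1 ⊄ {Aircraft, DepTime, Origin} and S2 ⊄ {Aircraft, DepTime, Origin}, so the split is lossy.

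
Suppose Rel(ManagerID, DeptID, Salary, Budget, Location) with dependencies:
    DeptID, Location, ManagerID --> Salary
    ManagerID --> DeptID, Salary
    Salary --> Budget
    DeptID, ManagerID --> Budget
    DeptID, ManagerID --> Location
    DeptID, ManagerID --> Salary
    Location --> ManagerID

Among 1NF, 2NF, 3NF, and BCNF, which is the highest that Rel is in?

2NF

Candidate keys: {Location}, {ManagerID}. Prime attributes: {Location, ManagerID}.
Salary --> Budget: {Salary}⁺ = {Budget, Salary}, which is not all of the attributes, so the left side is not a superkey — BCNF is violated.
Salary --> Budget has non-prime {Budget} on the right and a non-superkey on the left, so 3NF fails.
Every candidate key is a single attribute, so no partial dependency is possible; 2NF holds.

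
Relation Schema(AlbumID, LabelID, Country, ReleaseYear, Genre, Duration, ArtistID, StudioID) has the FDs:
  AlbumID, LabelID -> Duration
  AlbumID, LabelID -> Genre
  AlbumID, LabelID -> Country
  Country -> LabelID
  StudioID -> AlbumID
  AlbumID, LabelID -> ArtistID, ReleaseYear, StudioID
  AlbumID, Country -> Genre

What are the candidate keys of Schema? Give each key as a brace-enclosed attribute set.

{AlbumID, Country}, {AlbumID, LabelID}, {Country, StudioID}, {LabelID, StudioID}

Closure of {AlbumID, Country} is {AlbumID, ArtistID, Country, Duration, Genre, LabelID, ReleaseYear, StudioID}, the whole schema; {AlbumID, Country} is a candidate key.
Closure of {AlbumID, LabelID} is {AlbumID, ArtistID, Country, Duration, Genre, LabelID, ReleaseYear, StudioID}, the whole schema; {AlbumID, LabelID} is a candidate key.
Closure of {Country, StudioID} is {AlbumID, ArtistID, Country, Duration, Genre, LabelID, ReleaseYear, StudioID}, the whole schema; {Country, StudioID} is a candidate key.
Closure of {LabelID, StudioID} is {AlbumID, ArtistID, Country, Duration, Genre, LabelID, ReleaseYear, StudioID}, the whole schema; {LabelID, StudioID} is a candidate key.
These are minimal and exhaustive — every other superkey contains one of them.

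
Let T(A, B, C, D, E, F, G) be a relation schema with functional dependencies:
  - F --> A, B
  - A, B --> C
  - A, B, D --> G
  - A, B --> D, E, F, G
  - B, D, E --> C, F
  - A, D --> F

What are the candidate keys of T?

{A, B}, {A, D}, {B, D, E}, {F}

Closure of {F} is {A, B, C, D, E, F, G}, the whole schema; {F} is a candidate key.
Closure of {A, B} is {A, B, C, D, E, F, G}, the whole schema; {A, B} is a candidate key.
Closure of {A, D} is {A, B, C, D, E, F, G}, the whole schema; {A, D} is a candidate key.
Closure of {B, D, E} is {A, B, C, D, E, F, G}, the whole schema; {B, D, E} is a candidate key.
No proper subset of any of these is a key, and no other minimal superkey exists.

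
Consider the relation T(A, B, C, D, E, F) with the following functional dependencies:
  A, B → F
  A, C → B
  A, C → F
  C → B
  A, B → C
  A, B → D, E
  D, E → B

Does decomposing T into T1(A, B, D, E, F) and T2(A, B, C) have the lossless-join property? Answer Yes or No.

T1 ∩ T2 = {A, B}; its closure under F is {A, B, C, D, E, F}.
T1 is contained in that closure, so T1 ∩ T2 → T1 holds and the join is lossless.

Yes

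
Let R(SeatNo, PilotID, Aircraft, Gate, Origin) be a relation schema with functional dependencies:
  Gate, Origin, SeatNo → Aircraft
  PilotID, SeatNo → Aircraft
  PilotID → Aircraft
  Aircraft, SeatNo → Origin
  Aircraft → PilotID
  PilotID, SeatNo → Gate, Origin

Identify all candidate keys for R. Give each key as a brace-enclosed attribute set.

{Aircraft, SeatNo}, {Gate, Origin, SeatNo}, {PilotID, SeatNo}

No FD produces {SeatNo}, so it must be in every candidate key.
{Aircraft, SeatNo}⁺ = {Aircraft, Gate, Origin, PilotID, SeatNo}, which is every attribute, so {Aircraft, SeatNo} is a candidate key.
{PilotID, SeatNo}⁺ = {Aircraft, Gate, Origin, PilotID, SeatNo}, which is every attribute, so {PilotID, SeatNo} is a candidate key.
{Gate, Origin, SeatNo}⁺ = {Aircraft, Gate, Origin, PilotID, SeatNo}, which is every attribute, so {Gate, Origin, SeatNo} is a candidate key.
Any other superkey properly contains one of these, so there are no further candidate keys.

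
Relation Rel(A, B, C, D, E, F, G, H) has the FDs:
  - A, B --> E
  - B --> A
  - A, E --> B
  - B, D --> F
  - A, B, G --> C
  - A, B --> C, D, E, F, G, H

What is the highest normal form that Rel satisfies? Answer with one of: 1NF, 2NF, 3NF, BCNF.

BCNF

Candidate keys: {A, E}, {B}. Prime attributes: {A, B, E}.
Each dependency's left side is a superkey — BCNF holds.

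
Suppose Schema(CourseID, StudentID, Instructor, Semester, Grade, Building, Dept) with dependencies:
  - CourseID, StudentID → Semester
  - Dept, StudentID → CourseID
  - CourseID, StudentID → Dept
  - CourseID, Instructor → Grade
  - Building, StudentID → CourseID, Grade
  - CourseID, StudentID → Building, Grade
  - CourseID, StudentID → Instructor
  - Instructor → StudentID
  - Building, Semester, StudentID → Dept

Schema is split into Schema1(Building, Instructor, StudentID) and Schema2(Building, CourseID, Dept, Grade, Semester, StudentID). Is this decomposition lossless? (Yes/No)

Yes

The shared attributes are {Building, StudentID} and {Building, StudentID}⁺ = {Building, CourseID, Dept, Grade, Instructor, Semester, StudentID}.
Since Schema1 ⊆ {Building, CourseID, Dept, Grade, Instructor, Semester, StudentID}, the intersection is a superkey of Schema1; the decomposition is lossless.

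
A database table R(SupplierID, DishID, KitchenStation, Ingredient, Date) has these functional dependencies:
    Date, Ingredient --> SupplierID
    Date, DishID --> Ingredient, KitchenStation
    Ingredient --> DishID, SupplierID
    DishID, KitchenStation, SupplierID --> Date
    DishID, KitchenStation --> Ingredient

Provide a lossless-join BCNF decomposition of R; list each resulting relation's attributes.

{Date, Ingredient, KitchenStation}; {DishID, Ingredient, SupplierID}

Candidate keys of the original relation: {Date, DishID}, {Date, Ingredient}, {DishID, KitchenStation}, {Ingredient, KitchenStation}.
In {Date, DishID, Ingredient, KitchenStation, SupplierID}, {Ingredient} is not a superkey ({Ingredient}⁺ restricted to this set is {DishID, Ingredient, SupplierID}), so split on Ingredient --> DishID, SupplierID into {DishID, Ingredient, SupplierID} and {Date, Ingredient, KitchenStation}.
{DishID, Ingredient, SupplierID}: every determinant is a superkey — BCNF.
{Date, Ingredient, KitchenStation}: every determinant is a superkey — BCNF.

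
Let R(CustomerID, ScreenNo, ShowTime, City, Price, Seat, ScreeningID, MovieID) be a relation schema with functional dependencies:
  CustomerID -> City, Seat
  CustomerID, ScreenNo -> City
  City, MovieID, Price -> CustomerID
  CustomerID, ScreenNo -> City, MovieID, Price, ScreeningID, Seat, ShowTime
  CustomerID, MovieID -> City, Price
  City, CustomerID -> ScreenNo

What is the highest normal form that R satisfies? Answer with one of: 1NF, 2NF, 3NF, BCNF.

BCNF

Candidate keys: {City, MovieID, Price}, {CustomerID}. Prime attributes: {City, CustomerID, MovieID, Price}.
Each dependency's left side is a superkey — BCNF holds.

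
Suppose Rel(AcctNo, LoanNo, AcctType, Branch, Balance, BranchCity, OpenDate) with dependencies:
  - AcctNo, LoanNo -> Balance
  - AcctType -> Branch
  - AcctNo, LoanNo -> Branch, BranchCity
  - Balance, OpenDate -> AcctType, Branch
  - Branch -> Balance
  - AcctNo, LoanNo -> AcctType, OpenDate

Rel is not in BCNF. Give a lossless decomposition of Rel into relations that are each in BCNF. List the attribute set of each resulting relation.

{AcctNo, AcctType, BranchCity, LoanNo, OpenDate}; {AcctType, Branch}; {Balance, Branch}

Candidate key of the original relation: {AcctNo, LoanNo}.
{AcctNo, AcctType, Balance, Branch, BranchCity, LoanNo, OpenDate}: {AcctType} determines {AcctType, Balance, Branch} here but is not a superkey — split on AcctType -> Balance, Branch, giving {AcctType, Balance, Branch} and {AcctNo, AcctType, BranchCity, LoanNo, OpenDate}.
{AcctType, Balance, Branch}: {Branch} determines {Balance, Branch} here but is not a superkey — split on Branch -> Balance, giving {Balance, Branch} and {AcctType, Branch}.
{Balance, Branch}: every determinant is a superkey — BCNF.
{AcctType, Branch}: every determinant is a superkey — BCNF.
{AcctNo, AcctType, BranchCity, LoanNo, OpenDate}: every determinant is a superkey — BCNF.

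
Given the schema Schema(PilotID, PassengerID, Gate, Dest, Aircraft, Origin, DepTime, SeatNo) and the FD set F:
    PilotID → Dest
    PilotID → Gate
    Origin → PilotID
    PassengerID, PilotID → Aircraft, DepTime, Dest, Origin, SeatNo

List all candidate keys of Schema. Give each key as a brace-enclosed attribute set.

{Origin, PassengerID}, {PassengerID, PilotID}

Attributes never on any right-hand side: {PassengerID} — every candidate key must contain it.
{Origin, PassengerID} is a candidate key since {Origin, PassengerID}⁺ = {Aircraft, DepTime, Dest, Gate, Origin, PassengerID, PilotID, SeatNo} covers every attribute.
{PassengerID, PilotID} is a candidate key since {PassengerID, PilotID}⁺ = {Aircraft, DepTime, Dest, Gate, Origin, PassengerID, PilotID, SeatNo} covers every attribute.
These are minimal and exhaustive — every other superkey contains one of them.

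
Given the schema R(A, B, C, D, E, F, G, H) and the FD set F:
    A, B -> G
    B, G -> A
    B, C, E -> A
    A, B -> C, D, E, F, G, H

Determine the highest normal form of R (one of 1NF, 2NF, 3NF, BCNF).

Candidate keys: {A, B}, {B, C, E}, {B, G}. Prime attributes: {A, B, C, E, G}.
Every FD has a superkey on the left, so the relation is in BCNF.

BCNF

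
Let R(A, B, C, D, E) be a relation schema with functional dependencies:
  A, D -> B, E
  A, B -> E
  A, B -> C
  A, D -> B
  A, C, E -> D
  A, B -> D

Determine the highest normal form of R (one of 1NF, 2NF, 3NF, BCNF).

BCNF

Candidate keys: {A, B}, {A, C, E}, {A, D}. Prime attributes: {A, B, C, D, E}.
The left-hand side of every FD is a superkey, so BCNF is satisfied.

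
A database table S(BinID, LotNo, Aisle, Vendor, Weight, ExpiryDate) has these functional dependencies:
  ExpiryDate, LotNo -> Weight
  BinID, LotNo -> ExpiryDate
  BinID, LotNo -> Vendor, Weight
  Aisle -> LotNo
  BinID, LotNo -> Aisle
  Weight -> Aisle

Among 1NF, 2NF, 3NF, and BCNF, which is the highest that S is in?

3NF

Candidate keys: {Aisle, BinID}, {BinID, LotNo}, {BinID, Weight}. Prime attributes: {Aisle, BinID, LotNo, Weight}.
For ExpiryDate, LotNo -> Weight we have {ExpiryDate, LotNo}⁺ = {Aisle, ExpiryDate, LotNo, Weight}; {ExpiryDate, LotNo} is not a superkey, so BCNF fails.
Since {Weight} ⊆ prime attributes and every other non-superkey FD also has a prime right side, the schema is in 3NF.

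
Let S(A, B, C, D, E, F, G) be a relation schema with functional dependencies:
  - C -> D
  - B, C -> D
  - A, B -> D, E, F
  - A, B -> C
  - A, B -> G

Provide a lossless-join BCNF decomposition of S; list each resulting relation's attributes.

Candidate key of the original relation: {A, B}.
In {A, B, C, D, E, F, G}, {C} is not a superkey ({C}⁺ restricted to this set is {C, D}), so split on C -> D into {C, D} and {A, B, C, E, F, G}.
{C, D}: every determinant is a superkey — BCNF.
{A, B, C, E, F, G}: every determinant is a superkey — BCNF.

{A, B, C, E, F, G}; {C, D}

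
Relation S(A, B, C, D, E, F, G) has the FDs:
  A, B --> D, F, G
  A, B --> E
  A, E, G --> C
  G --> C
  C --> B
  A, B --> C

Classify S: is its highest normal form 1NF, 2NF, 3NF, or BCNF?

3NF

Candidate keys: {A, B}, {A, C}, {A, G}. Prime attributes: {A, B, C, G}.
For G --> C we have {G}⁺ = {B, C, G}; {G} is not a superkey, so BCNF fails.
Since {C} ⊆ prime attributes and every other non-superkey FD also has a prime right side, the schema is in 3NF.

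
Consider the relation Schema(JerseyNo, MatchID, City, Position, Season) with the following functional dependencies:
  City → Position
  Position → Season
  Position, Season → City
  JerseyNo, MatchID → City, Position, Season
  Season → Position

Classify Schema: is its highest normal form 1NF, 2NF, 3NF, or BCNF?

2NF

Candidate key: {JerseyNo, MatchID}. Prime attributes: {JerseyNo, MatchID}.
For City → Position we have {City}⁺ = {City, Position, Season}; {City} is not a superkey, so BCNF fails.
City → Position has non-prime {Position} on the right and a non-superkey on the left, so 3NF fails.
Checking every proper subset of each key, none determines a non-prime attribute — 2NF is satisfied.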